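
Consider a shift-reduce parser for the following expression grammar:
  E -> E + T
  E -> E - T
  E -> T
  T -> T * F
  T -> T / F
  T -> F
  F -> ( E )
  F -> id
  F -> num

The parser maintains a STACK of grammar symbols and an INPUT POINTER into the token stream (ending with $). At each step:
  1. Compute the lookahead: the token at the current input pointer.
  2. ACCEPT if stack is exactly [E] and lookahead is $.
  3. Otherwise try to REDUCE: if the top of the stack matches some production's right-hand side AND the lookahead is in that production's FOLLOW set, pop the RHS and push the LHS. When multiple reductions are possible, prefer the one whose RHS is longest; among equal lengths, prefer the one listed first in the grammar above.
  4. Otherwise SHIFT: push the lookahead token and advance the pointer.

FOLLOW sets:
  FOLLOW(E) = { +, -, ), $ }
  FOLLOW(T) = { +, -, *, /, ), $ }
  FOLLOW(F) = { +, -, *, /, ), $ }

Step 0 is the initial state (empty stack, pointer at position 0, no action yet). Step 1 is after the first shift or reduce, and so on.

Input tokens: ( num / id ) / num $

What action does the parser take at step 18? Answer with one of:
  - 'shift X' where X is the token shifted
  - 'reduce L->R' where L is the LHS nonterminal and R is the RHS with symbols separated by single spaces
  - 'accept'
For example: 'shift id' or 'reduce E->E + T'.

Answer: accept

Derivation:
Step 1: shift (. Stack=[(] ptr=1 lookahead=num remaining=[num / id ) / num $]
Step 2: shift num. Stack=[( num] ptr=2 lookahead=/ remaining=[/ id ) / num $]
Step 3: reduce F->num. Stack=[( F] ptr=2 lookahead=/ remaining=[/ id ) / num $]
Step 4: reduce T->F. Stack=[( T] ptr=2 lookahead=/ remaining=[/ id ) / num $]
Step 5: shift /. Stack=[( T /] ptr=3 lookahead=id remaining=[id ) / num $]
Step 6: shift id. Stack=[( T / id] ptr=4 lookahead=) remaining=[) / num $]
Step 7: reduce F->id. Stack=[( T / F] ptr=4 lookahead=) remaining=[) / num $]
Step 8: reduce T->T / F. Stack=[( T] ptr=4 lookahead=) remaining=[) / num $]
Step 9: reduce E->T. Stack=[( E] ptr=4 lookahead=) remaining=[) / num $]
Step 10: shift ). Stack=[( E )] ptr=5 lookahead=/ remaining=[/ num $]
Step 11: reduce F->( E ). Stack=[F] ptr=5 lookahead=/ remaining=[/ num $]
Step 12: reduce T->F. Stack=[T] ptr=5 lookahead=/ remaining=[/ num $]
Step 13: shift /. Stack=[T /] ptr=6 lookahead=num remaining=[num $]
Step 14: shift num. Stack=[T / num] ptr=7 lookahead=$ remaining=[$]
Step 15: reduce F->num. Stack=[T / F] ptr=7 lookahead=$ remaining=[$]
Step 16: reduce T->T / F. Stack=[T] ptr=7 lookahead=$ remaining=[$]
Step 17: reduce E->T. Stack=[E] ptr=7 lookahead=$ remaining=[$]
Step 18: accept. Stack=[E] ptr=7 lookahead=$ remaining=[$]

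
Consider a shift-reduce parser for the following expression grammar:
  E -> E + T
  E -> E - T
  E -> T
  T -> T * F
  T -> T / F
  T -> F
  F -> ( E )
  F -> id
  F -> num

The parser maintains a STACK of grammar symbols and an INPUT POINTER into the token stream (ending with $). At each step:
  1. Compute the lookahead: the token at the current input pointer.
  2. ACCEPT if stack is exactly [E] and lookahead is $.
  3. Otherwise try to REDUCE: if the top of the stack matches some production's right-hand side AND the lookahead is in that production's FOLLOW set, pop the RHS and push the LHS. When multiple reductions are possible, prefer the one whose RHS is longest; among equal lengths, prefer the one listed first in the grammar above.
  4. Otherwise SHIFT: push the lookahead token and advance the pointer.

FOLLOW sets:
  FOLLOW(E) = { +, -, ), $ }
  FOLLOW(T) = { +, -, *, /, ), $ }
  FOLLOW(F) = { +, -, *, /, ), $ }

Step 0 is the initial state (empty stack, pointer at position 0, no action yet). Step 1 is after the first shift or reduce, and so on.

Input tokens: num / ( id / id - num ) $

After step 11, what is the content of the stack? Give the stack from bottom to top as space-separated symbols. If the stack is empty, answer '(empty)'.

Answer: T / ( T / F

Derivation:
Step 1: shift num. Stack=[num] ptr=1 lookahead=/ remaining=[/ ( id / id - num ) $]
Step 2: reduce F->num. Stack=[F] ptr=1 lookahead=/ remaining=[/ ( id / id - num ) $]
Step 3: reduce T->F. Stack=[T] ptr=1 lookahead=/ remaining=[/ ( id / id - num ) $]
Step 4: shift /. Stack=[T /] ptr=2 lookahead=( remaining=[( id / id - num ) $]
Step 5: shift (. Stack=[T / (] ptr=3 lookahead=id remaining=[id / id - num ) $]
Step 6: shift id. Stack=[T / ( id] ptr=4 lookahead=/ remaining=[/ id - num ) $]
Step 7: reduce F->id. Stack=[T / ( F] ptr=4 lookahead=/ remaining=[/ id - num ) $]
Step 8: reduce T->F. Stack=[T / ( T] ptr=4 lookahead=/ remaining=[/ id - num ) $]
Step 9: shift /. Stack=[T / ( T /] ptr=5 lookahead=id remaining=[id - num ) $]
Step 10: shift id. Stack=[T / ( T / id] ptr=6 lookahead=- remaining=[- num ) $]
Step 11: reduce F->id. Stack=[T / ( T / F] ptr=6 lookahead=- remaining=[- num ) $]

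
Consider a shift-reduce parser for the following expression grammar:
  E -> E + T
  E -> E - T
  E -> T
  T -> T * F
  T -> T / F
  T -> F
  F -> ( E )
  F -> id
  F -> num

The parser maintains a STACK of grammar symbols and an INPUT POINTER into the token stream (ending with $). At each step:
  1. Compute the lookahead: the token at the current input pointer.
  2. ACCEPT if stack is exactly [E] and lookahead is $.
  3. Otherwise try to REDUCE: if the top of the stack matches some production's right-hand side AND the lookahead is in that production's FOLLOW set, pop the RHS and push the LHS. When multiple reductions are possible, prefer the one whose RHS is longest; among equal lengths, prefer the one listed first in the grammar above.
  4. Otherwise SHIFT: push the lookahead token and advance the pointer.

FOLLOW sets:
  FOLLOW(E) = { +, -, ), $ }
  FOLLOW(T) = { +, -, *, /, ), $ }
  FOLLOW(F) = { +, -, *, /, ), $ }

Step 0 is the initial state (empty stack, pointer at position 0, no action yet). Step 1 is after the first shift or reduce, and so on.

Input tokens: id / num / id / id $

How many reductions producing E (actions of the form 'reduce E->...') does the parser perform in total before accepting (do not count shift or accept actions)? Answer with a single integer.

Step 1: shift id. Stack=[id] ptr=1 lookahead=/ remaining=[/ num / id / id $]
Step 2: reduce F->id. Stack=[F] ptr=1 lookahead=/ remaining=[/ num / id / id $]
Step 3: reduce T->F. Stack=[T] ptr=1 lookahead=/ remaining=[/ num / id / id $]
Step 4: shift /. Stack=[T /] ptr=2 lookahead=num remaining=[num / id / id $]
Step 5: shift num. Stack=[T / num] ptr=3 lookahead=/ remaining=[/ id / id $]
Step 6: reduce F->num. Stack=[T / F] ptr=3 lookahead=/ remaining=[/ id / id $]
Step 7: reduce T->T / F. Stack=[T] ptr=3 lookahead=/ remaining=[/ id / id $]
Step 8: shift /. Stack=[T /] ptr=4 lookahead=id remaining=[id / id $]
Step 9: shift id. Stack=[T / id] ptr=5 lookahead=/ remaining=[/ id $]
Step 10: reduce F->id. Stack=[T / F] ptr=5 lookahead=/ remaining=[/ id $]
Step 11: reduce T->T / F. Stack=[T] ptr=5 lookahead=/ remaining=[/ id $]
Step 12: shift /. Stack=[T /] ptr=6 lookahead=id remaining=[id $]
Step 13: shift id. Stack=[T / id] ptr=7 lookahead=$ remaining=[$]
Step 14: reduce F->id. Stack=[T / F] ptr=7 lookahead=$ remaining=[$]
Step 15: reduce T->T / F. Stack=[T] ptr=7 lookahead=$ remaining=[$]
Step 16: reduce E->T. Stack=[E] ptr=7 lookahead=$ remaining=[$]
Step 17: accept. Stack=[E] ptr=7 lookahead=$ remaining=[$]

Answer: 1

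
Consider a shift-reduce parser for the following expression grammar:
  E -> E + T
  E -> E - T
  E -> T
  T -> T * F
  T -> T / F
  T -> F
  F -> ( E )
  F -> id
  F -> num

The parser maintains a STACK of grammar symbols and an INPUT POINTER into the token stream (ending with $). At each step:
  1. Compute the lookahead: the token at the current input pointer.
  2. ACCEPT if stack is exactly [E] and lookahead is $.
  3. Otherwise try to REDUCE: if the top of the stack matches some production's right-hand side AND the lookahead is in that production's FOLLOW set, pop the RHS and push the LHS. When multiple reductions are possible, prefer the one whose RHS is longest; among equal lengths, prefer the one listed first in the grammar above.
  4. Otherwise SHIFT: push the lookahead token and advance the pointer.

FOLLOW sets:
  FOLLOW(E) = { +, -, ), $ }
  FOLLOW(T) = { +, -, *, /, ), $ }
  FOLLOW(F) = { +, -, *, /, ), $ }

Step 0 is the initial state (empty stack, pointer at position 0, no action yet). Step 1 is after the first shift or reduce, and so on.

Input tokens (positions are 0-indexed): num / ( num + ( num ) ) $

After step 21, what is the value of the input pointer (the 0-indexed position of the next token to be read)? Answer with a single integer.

Step 1: shift num. Stack=[num] ptr=1 lookahead=/ remaining=[/ ( num + ( num ) ) $]
Step 2: reduce F->num. Stack=[F] ptr=1 lookahead=/ remaining=[/ ( num + ( num ) ) $]
Step 3: reduce T->F. Stack=[T] ptr=1 lookahead=/ remaining=[/ ( num + ( num ) ) $]
Step 4: shift /. Stack=[T /] ptr=2 lookahead=( remaining=[( num + ( num ) ) $]
Step 5: shift (. Stack=[T / (] ptr=3 lookahead=num remaining=[num + ( num ) ) $]
Step 6: shift num. Stack=[T / ( num] ptr=4 lookahead=+ remaining=[+ ( num ) ) $]
Step 7: reduce F->num. Stack=[T / ( F] ptr=4 lookahead=+ remaining=[+ ( num ) ) $]
Step 8: reduce T->F. Stack=[T / ( T] ptr=4 lookahead=+ remaining=[+ ( num ) ) $]
Step 9: reduce E->T. Stack=[T / ( E] ptr=4 lookahead=+ remaining=[+ ( num ) ) $]
Step 10: shift +. Stack=[T / ( E +] ptr=5 lookahead=( remaining=[( num ) ) $]
Step 11: shift (. Stack=[T / ( E + (] ptr=6 lookahead=num remaining=[num ) ) $]
Step 12: shift num. Stack=[T / ( E + ( num] ptr=7 lookahead=) remaining=[) ) $]
Step 13: reduce F->num. Stack=[T / ( E + ( F] ptr=7 lookahead=) remaining=[) ) $]
Step 14: reduce T->F. Stack=[T / ( E + ( T] ptr=7 lookahead=) remaining=[) ) $]
Step 15: reduce E->T. Stack=[T / ( E + ( E] ptr=7 lookahead=) remaining=[) ) $]
Step 16: shift ). Stack=[T / ( E + ( E )] ptr=8 lookahead=) remaining=[) $]
Step 17: reduce F->( E ). Stack=[T / ( E + F] ptr=8 lookahead=) remaining=[) $]
Step 18: reduce T->F. Stack=[T / ( E + T] ptr=8 lookahead=) remaining=[) $]
Step 19: reduce E->E + T. Stack=[T / ( E] ptr=8 lookahead=) remaining=[) $]
Step 20: shift ). Stack=[T / ( E )] ptr=9 lookahead=$ remaining=[$]
Step 21: reduce F->( E ). Stack=[T / F] ptr=9 lookahead=$ remaining=[$]

Answer: 9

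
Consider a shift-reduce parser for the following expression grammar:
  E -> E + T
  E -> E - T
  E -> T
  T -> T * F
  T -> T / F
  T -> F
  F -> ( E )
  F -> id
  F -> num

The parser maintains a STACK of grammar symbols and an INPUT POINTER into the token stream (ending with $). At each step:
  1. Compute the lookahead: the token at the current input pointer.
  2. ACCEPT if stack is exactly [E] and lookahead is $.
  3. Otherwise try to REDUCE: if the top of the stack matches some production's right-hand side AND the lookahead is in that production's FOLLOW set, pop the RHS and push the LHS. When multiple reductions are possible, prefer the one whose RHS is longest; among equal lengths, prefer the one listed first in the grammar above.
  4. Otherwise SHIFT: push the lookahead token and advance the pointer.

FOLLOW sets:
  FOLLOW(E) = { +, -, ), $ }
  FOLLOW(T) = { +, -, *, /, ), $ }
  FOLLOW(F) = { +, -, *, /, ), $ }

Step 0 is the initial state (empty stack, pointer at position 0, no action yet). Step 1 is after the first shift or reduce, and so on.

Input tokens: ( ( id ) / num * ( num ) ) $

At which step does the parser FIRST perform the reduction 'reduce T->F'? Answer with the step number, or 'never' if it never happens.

Step 1: shift (. Stack=[(] ptr=1 lookahead=( remaining=[( id ) / num * ( num ) ) $]
Step 2: shift (. Stack=[( (] ptr=2 lookahead=id remaining=[id ) / num * ( num ) ) $]
Step 3: shift id. Stack=[( ( id] ptr=3 lookahead=) remaining=[) / num * ( num ) ) $]
Step 4: reduce F->id. Stack=[( ( F] ptr=3 lookahead=) remaining=[) / num * ( num ) ) $]
Step 5: reduce T->F. Stack=[( ( T] ptr=3 lookahead=) remaining=[) / num * ( num ) ) $]

Answer: 5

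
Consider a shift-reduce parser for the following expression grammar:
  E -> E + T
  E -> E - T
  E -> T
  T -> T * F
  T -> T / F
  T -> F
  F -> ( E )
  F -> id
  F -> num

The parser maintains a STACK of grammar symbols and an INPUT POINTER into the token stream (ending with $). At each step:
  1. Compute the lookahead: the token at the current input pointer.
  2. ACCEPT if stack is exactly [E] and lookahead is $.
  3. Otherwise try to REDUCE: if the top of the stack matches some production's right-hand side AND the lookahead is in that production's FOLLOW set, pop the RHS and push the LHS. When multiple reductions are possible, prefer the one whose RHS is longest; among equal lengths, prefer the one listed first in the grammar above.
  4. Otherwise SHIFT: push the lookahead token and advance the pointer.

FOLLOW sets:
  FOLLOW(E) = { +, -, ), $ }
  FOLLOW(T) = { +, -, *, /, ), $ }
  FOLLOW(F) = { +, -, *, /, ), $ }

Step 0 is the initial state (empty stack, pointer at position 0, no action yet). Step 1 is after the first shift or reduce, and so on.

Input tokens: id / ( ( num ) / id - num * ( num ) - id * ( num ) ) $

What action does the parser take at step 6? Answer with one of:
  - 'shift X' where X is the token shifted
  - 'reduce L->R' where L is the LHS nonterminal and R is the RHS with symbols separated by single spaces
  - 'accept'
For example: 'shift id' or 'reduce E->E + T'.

Step 1: shift id. Stack=[id] ptr=1 lookahead=/ remaining=[/ ( ( num ) / id - num * ( num ) - id * ( num ) ) $]
Step 2: reduce F->id. Stack=[F] ptr=1 lookahead=/ remaining=[/ ( ( num ) / id - num * ( num ) - id * ( num ) ) $]
Step 3: reduce T->F. Stack=[T] ptr=1 lookahead=/ remaining=[/ ( ( num ) / id - num * ( num ) - id * ( num ) ) $]
Step 4: shift /. Stack=[T /] ptr=2 lookahead=( remaining=[( ( num ) / id - num * ( num ) - id * ( num ) ) $]
Step 5: shift (. Stack=[T / (] ptr=3 lookahead=( remaining=[( num ) / id - num * ( num ) - id * ( num ) ) $]
Step 6: shift (. Stack=[T / ( (] ptr=4 lookahead=num remaining=[num ) / id - num * ( num ) - id * ( num ) ) $]

Answer: shift (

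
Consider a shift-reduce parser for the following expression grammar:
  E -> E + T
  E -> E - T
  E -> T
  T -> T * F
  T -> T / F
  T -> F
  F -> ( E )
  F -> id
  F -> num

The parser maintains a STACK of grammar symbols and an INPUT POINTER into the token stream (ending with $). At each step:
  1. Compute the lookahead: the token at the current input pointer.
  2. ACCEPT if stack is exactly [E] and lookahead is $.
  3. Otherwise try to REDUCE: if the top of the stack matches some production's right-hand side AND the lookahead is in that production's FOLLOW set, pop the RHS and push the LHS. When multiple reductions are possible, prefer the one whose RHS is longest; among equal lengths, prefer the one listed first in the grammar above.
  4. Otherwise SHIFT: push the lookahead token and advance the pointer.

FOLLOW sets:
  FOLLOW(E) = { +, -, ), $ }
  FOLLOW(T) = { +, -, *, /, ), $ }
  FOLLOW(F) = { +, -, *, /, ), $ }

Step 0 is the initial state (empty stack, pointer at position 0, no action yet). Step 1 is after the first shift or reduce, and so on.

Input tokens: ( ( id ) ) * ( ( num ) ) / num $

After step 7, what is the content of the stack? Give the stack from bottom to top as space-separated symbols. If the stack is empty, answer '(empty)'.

Step 1: shift (. Stack=[(] ptr=1 lookahead=( remaining=[( id ) ) * ( ( num ) ) / num $]
Step 2: shift (. Stack=[( (] ptr=2 lookahead=id remaining=[id ) ) * ( ( num ) ) / num $]
Step 3: shift id. Stack=[( ( id] ptr=3 lookahead=) remaining=[) ) * ( ( num ) ) / num $]
Step 4: reduce F->id. Stack=[( ( F] ptr=3 lookahead=) remaining=[) ) * ( ( num ) ) / num $]
Step 5: reduce T->F. Stack=[( ( T] ptr=3 lookahead=) remaining=[) ) * ( ( num ) ) / num $]
Step 6: reduce E->T. Stack=[( ( E] ptr=3 lookahead=) remaining=[) ) * ( ( num ) ) / num $]
Step 7: shift ). Stack=[( ( E )] ptr=4 lookahead=) remaining=[) * ( ( num ) ) / num $]

Answer: ( ( E )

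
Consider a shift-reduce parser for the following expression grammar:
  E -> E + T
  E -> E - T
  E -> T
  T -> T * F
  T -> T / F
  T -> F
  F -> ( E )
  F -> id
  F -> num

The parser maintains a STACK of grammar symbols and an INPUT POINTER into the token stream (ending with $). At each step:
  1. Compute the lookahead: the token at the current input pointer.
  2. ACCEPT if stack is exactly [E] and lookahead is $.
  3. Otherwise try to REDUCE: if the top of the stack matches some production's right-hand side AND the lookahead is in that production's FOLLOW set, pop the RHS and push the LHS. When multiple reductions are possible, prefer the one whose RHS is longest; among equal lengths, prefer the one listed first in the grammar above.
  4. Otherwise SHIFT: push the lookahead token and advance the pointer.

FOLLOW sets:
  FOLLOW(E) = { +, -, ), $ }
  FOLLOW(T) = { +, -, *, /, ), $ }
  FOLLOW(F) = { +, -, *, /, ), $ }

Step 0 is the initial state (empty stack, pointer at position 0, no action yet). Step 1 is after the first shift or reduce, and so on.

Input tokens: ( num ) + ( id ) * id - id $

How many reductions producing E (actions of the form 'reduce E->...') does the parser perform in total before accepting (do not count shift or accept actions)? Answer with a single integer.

Answer: 5

Derivation:
Step 1: shift (. Stack=[(] ptr=1 lookahead=num remaining=[num ) + ( id ) * id - id $]
Step 2: shift num. Stack=[( num] ptr=2 lookahead=) remaining=[) + ( id ) * id - id $]
Step 3: reduce F->num. Stack=[( F] ptr=2 lookahead=) remaining=[) + ( id ) * id - id $]
Step 4: reduce T->F. Stack=[( T] ptr=2 lookahead=) remaining=[) + ( id ) * id - id $]
Step 5: reduce E->T. Stack=[( E] ptr=2 lookahead=) remaining=[) + ( id ) * id - id $]
Step 6: shift ). Stack=[( E )] ptr=3 lookahead=+ remaining=[+ ( id ) * id - id $]
Step 7: reduce F->( E ). Stack=[F] ptr=3 lookahead=+ remaining=[+ ( id ) * id - id $]
Step 8: reduce T->F. Stack=[T] ptr=3 lookahead=+ remaining=[+ ( id ) * id - id $]
Step 9: reduce E->T. Stack=[E] ptr=3 lookahead=+ remaining=[+ ( id ) * id - id $]
Step 10: shift +. Stack=[E +] ptr=4 lookahead=( remaining=[( id ) * id - id $]
Step 11: shift (. Stack=[E + (] ptr=5 lookahead=id remaining=[id ) * id - id $]
Step 12: shift id. Stack=[E + ( id] ptr=6 lookahead=) remaining=[) * id - id $]
Step 13: reduce F->id. Stack=[E + ( F] ptr=6 lookahead=) remaining=[) * id - id $]
Step 14: reduce T->F. Stack=[E + ( T] ptr=6 lookahead=) remaining=[) * id - id $]
Step 15: reduce E->T. Stack=[E + ( E] ptr=6 lookahead=) remaining=[) * id - id $]
Step 16: shift ). Stack=[E + ( E )] ptr=7 lookahead=* remaining=[* id - id $]
Step 17: reduce F->( E ). Stack=[E + F] ptr=7 lookahead=* remaining=[* id - id $]
Step 18: reduce T->F. Stack=[E + T] ptr=7 lookahead=* remaining=[* id - id $]
Step 19: shift *. Stack=[E + T *] ptr=8 lookahead=id remaining=[id - id $]
Step 20: shift id. Stack=[E + T * id] ptr=9 lookahead=- remaining=[- id $]
Step 21: reduce F->id. Stack=[E + T * F] ptr=9 lookahead=- remaining=[- id $]
Step 22: reduce T->T * F. Stack=[E + T] ptr=9 lookahead=- remaining=[- id $]
Step 23: reduce E->E + T. Stack=[E] ptr=9 lookahead=- remaining=[- id $]
Step 24: shift -. Stack=[E -] ptr=10 lookahead=id remaining=[id $]
Step 25: shift id. Stack=[E - id] ptr=11 lookahead=$ remaining=[$]
Step 26: reduce F->id. Stack=[E - F] ptr=11 lookahead=$ remaining=[$]
Step 27: reduce T->F. Stack=[E - T] ptr=11 lookahead=$ remaining=[$]
Step 28: reduce E->E - T. Stack=[E] ptr=11 lookahead=$ remaining=[$]
Step 29: accept. Stack=[E] ptr=11 lookahead=$ remaining=[$]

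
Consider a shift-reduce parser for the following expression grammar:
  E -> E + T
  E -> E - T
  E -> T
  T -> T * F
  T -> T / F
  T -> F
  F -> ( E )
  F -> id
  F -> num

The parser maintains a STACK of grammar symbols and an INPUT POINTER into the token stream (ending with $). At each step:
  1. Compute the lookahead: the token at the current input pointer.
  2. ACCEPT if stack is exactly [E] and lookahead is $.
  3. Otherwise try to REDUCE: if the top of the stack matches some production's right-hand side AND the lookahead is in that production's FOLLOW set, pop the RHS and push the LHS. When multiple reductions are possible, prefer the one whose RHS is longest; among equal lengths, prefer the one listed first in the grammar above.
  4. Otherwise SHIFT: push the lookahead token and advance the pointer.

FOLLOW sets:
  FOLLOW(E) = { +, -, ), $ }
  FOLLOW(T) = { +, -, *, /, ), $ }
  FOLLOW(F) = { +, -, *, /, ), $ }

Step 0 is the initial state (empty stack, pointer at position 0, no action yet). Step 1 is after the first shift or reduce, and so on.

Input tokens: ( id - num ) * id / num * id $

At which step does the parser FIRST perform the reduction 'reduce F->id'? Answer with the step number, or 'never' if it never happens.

Answer: 3

Derivation:
Step 1: shift (. Stack=[(] ptr=1 lookahead=id remaining=[id - num ) * id / num * id $]
Step 2: shift id. Stack=[( id] ptr=2 lookahead=- remaining=[- num ) * id / num * id $]
Step 3: reduce F->id. Stack=[( F] ptr=2 lookahead=- remaining=[- num ) * id / num * id $]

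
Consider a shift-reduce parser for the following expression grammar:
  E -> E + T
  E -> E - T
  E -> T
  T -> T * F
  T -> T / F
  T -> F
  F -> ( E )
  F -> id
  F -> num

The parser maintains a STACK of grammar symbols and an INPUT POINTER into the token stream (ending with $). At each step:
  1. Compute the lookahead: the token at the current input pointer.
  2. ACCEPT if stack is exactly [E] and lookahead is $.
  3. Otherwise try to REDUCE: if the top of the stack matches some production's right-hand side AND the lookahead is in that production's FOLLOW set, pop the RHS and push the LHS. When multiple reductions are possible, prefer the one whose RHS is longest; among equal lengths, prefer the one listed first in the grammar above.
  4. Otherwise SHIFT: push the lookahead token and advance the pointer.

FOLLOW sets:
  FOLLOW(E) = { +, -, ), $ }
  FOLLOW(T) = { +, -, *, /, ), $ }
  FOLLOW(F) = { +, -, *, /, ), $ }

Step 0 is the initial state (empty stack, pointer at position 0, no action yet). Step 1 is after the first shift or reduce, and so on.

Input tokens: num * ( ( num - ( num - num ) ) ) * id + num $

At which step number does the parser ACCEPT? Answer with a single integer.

Answer: 43

Derivation:
Step 1: shift num. Stack=[num] ptr=1 lookahead=* remaining=[* ( ( num - ( num - num ) ) ) * id + num $]
Step 2: reduce F->num. Stack=[F] ptr=1 lookahead=* remaining=[* ( ( num - ( num - num ) ) ) * id + num $]
Step 3: reduce T->F. Stack=[T] ptr=1 lookahead=* remaining=[* ( ( num - ( num - num ) ) ) * id + num $]
Step 4: shift *. Stack=[T *] ptr=2 lookahead=( remaining=[( ( num - ( num - num ) ) ) * id + num $]
Step 5: shift (. Stack=[T * (] ptr=3 lookahead=( remaining=[( num - ( num - num ) ) ) * id + num $]
Step 6: shift (. Stack=[T * ( (] ptr=4 lookahead=num remaining=[num - ( num - num ) ) ) * id + num $]
Step 7: shift num. Stack=[T * ( ( num] ptr=5 lookahead=- remaining=[- ( num - num ) ) ) * id + num $]
Step 8: reduce F->num. Stack=[T * ( ( F] ptr=5 lookahead=- remaining=[- ( num - num ) ) ) * id + num $]
Step 9: reduce T->F. Stack=[T * ( ( T] ptr=5 lookahead=- remaining=[- ( num - num ) ) ) * id + num $]
Step 10: reduce E->T. Stack=[T * ( ( E] ptr=5 lookahead=- remaining=[- ( num - num ) ) ) * id + num $]
Step 11: shift -. Stack=[T * ( ( E -] ptr=6 lookahead=( remaining=[( num - num ) ) ) * id + num $]
Step 12: shift (. Stack=[T * ( ( E - (] ptr=7 lookahead=num remaining=[num - num ) ) ) * id + num $]
Step 13: shift num. Stack=[T * ( ( E - ( num] ptr=8 lookahead=- remaining=[- num ) ) ) * id + num $]
Step 14: reduce F->num. Stack=[T * ( ( E - ( F] ptr=8 lookahead=- remaining=[- num ) ) ) * id + num $]
Step 15: reduce T->F. Stack=[T * ( ( E - ( T] ptr=8 lookahead=- remaining=[- num ) ) ) * id + num $]
Step 16: reduce E->T. Stack=[T * ( ( E - ( E] ptr=8 lookahead=- remaining=[- num ) ) ) * id + num $]
Step 17: shift -. Stack=[T * ( ( E - ( E -] ptr=9 lookahead=num remaining=[num ) ) ) * id + num $]
Step 18: shift num. Stack=[T * ( ( E - ( E - num] ptr=10 lookahead=) remaining=[) ) ) * id + num $]
Step 19: reduce F->num. Stack=[T * ( ( E - ( E - F] ptr=10 lookahead=) remaining=[) ) ) * id + num $]
Step 20: reduce T->F. Stack=[T * ( ( E - ( E - T] ptr=10 lookahead=) remaining=[) ) ) * id + num $]
Step 21: reduce E->E - T. Stack=[T * ( ( E - ( E] ptr=10 lookahead=) remaining=[) ) ) * id + num $]
Step 22: shift ). Stack=[T * ( ( E - ( E )] ptr=11 lookahead=) remaining=[) ) * id + num $]
Step 23: reduce F->( E ). Stack=[T * ( ( E - F] ptr=11 lookahead=) remaining=[) ) * id + num $]
Step 24: reduce T->F. Stack=[T * ( ( E - T] ptr=11 lookahead=) remaining=[) ) * id + num $]
Step 25: reduce E->E - T. Stack=[T * ( ( E] ptr=11 lookahead=) remaining=[) ) * id + num $]
Step 26: shift ). Stack=[T * ( ( E )] ptr=12 lookahead=) remaining=[) * id + num $]
Step 27: reduce F->( E ). Stack=[T * ( F] ptr=12 lookahead=) remaining=[) * id + num $]
Step 28: reduce T->F. Stack=[T * ( T] ptr=12 lookahead=) remaining=[) * id + num $]
Step 29: reduce E->T. Stack=[T * ( E] ptr=12 lookahead=) remaining=[) * id + num $]
Step 30: shift ). Stack=[T * ( E )] ptr=13 lookahead=* remaining=[* id + num $]
Step 31: reduce F->( E ). Stack=[T * F] ptr=13 lookahead=* remaining=[* id + num $]
Step 32: reduce T->T * F. Stack=[T] ptr=13 lookahead=* remaining=[* id + num $]
Step 33: shift *. Stack=[T *] ptr=14 lookahead=id remaining=[id + num $]
Step 34: shift id. Stack=[T * id] ptr=15 lookahead=+ remaining=[+ num $]
Step 35: reduce F->id. Stack=[T * F] ptr=15 lookahead=+ remaining=[+ num $]
Step 36: reduce T->T * F. Stack=[T] ptr=15 lookahead=+ remaining=[+ num $]
Step 37: reduce E->T. Stack=[E] ptr=15 lookahead=+ remaining=[+ num $]
Step 38: shift +. Stack=[E +] ptr=16 lookahead=num remaining=[num $]
Step 39: shift num. Stack=[E + num] ptr=17 lookahead=$ remaining=[$]
Step 40: reduce F->num. Stack=[E + F] ptr=17 lookahead=$ remaining=[$]
Step 41: reduce T->F. Stack=[E + T] ptr=17 lookahead=$ remaining=[$]
Step 42: reduce E->E + T. Stack=[E] ptr=17 lookahead=$ remaining=[$]
Step 43: accept. Stack=[E] ptr=17 lookahead=$ remaining=[$]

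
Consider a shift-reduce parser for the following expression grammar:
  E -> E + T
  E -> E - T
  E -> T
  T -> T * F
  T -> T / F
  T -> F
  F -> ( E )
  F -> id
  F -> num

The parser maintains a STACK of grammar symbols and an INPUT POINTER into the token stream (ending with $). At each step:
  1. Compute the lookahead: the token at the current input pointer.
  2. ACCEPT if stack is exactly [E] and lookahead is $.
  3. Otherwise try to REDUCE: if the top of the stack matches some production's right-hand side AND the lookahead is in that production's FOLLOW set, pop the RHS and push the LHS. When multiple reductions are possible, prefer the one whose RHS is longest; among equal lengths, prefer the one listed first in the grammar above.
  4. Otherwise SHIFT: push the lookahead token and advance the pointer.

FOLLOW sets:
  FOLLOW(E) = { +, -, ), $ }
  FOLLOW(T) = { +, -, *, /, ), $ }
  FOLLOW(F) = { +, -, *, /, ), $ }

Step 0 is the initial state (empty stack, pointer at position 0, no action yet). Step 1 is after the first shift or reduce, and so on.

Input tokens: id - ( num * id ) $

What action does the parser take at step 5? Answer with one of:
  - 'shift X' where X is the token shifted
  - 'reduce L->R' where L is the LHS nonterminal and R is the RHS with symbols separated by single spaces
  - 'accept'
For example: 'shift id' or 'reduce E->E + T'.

Answer: shift -

Derivation:
Step 1: shift id. Stack=[id] ptr=1 lookahead=- remaining=[- ( num * id ) $]
Step 2: reduce F->id. Stack=[F] ptr=1 lookahead=- remaining=[- ( num * id ) $]
Step 3: reduce T->F. Stack=[T] ptr=1 lookahead=- remaining=[- ( num * id ) $]
Step 4: reduce E->T. Stack=[E] ptr=1 lookahead=- remaining=[- ( num * id ) $]
Step 5: shift -. Stack=[E -] ptr=2 lookahead=( remaining=[( num * id ) $]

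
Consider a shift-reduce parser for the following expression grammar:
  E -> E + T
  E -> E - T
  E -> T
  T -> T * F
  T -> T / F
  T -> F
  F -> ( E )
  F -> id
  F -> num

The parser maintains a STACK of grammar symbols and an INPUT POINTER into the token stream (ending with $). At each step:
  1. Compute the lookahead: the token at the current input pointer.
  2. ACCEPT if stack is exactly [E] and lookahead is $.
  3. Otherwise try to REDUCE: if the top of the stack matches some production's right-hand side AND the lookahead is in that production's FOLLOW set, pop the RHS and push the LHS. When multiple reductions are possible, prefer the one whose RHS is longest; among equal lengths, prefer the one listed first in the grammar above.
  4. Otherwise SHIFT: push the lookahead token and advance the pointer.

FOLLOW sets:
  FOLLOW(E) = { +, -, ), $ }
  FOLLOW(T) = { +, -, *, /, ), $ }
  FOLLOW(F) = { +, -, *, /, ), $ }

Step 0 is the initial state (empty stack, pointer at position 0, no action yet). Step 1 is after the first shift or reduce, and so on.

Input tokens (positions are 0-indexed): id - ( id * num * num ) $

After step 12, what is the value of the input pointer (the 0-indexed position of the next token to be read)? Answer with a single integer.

Answer: 6

Derivation:
Step 1: shift id. Stack=[id] ptr=1 lookahead=- remaining=[- ( id * num * num ) $]
Step 2: reduce F->id. Stack=[F] ptr=1 lookahead=- remaining=[- ( id * num * num ) $]
Step 3: reduce T->F. Stack=[T] ptr=1 lookahead=- remaining=[- ( id * num * num ) $]
Step 4: reduce E->T. Stack=[E] ptr=1 lookahead=- remaining=[- ( id * num * num ) $]
Step 5: shift -. Stack=[E -] ptr=2 lookahead=( remaining=[( id * num * num ) $]
Step 6: shift (. Stack=[E - (] ptr=3 lookahead=id remaining=[id * num * num ) $]
Step 7: shift id. Stack=[E - ( id] ptr=4 lookahead=* remaining=[* num * num ) $]
Step 8: reduce F->id. Stack=[E - ( F] ptr=4 lookahead=* remaining=[* num * num ) $]
Step 9: reduce T->F. Stack=[E - ( T] ptr=4 lookahead=* remaining=[* num * num ) $]
Step 10: shift *. Stack=[E - ( T *] ptr=5 lookahead=num remaining=[num * num ) $]
Step 11: shift num. Stack=[E - ( T * num] ptr=6 lookahead=* remaining=[* num ) $]
Step 12: reduce F->num. Stack=[E - ( T * F] ptr=6 lookahead=* remaining=[* num ) $]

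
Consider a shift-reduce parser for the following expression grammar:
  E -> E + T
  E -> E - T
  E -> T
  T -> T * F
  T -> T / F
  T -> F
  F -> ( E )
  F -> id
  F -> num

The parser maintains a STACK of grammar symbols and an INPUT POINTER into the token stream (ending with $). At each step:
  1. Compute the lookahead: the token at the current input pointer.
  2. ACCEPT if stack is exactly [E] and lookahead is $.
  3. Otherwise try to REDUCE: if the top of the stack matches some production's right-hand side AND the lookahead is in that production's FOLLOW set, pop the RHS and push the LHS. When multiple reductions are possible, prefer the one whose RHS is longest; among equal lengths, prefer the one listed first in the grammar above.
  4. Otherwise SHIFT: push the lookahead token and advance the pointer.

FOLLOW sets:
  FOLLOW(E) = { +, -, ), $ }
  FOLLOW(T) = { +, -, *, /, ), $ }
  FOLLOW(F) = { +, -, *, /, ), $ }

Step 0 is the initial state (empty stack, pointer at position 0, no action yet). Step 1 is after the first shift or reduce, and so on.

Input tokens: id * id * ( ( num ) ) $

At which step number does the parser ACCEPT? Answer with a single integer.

Step 1: shift id. Stack=[id] ptr=1 lookahead=* remaining=[* id * ( ( num ) ) $]
Step 2: reduce F->id. Stack=[F] ptr=1 lookahead=* remaining=[* id * ( ( num ) ) $]
Step 3: reduce T->F. Stack=[T] ptr=1 lookahead=* remaining=[* id * ( ( num ) ) $]
Step 4: shift *. Stack=[T *] ptr=2 lookahead=id remaining=[id * ( ( num ) ) $]
Step 5: shift id. Stack=[T * id] ptr=3 lookahead=* remaining=[* ( ( num ) ) $]
Step 6: reduce F->id. Stack=[T * F] ptr=3 lookahead=* remaining=[* ( ( num ) ) $]
Step 7: reduce T->T * F. Stack=[T] ptr=3 lookahead=* remaining=[* ( ( num ) ) $]
Step 8: shift *. Stack=[T *] ptr=4 lookahead=( remaining=[( ( num ) ) $]
Step 9: shift (. Stack=[T * (] ptr=5 lookahead=( remaining=[( num ) ) $]
Step 10: shift (. Stack=[T * ( (] ptr=6 lookahead=num remaining=[num ) ) $]
Step 11: shift num. Stack=[T * ( ( num] ptr=7 lookahead=) remaining=[) ) $]
Step 12: reduce F->num. Stack=[T * ( ( F] ptr=7 lookahead=) remaining=[) ) $]
Step 13: reduce T->F. Stack=[T * ( ( T] ptr=7 lookahead=) remaining=[) ) $]
Step 14: reduce E->T. Stack=[T * ( ( E] ptr=7 lookahead=) remaining=[) ) $]
Step 15: shift ). Stack=[T * ( ( E )] ptr=8 lookahead=) remaining=[) $]
Step 16: reduce F->( E ). Stack=[T * ( F] ptr=8 lookahead=) remaining=[) $]
Step 17: reduce T->F. Stack=[T * ( T] ptr=8 lookahead=) remaining=[) $]
Step 18: reduce E->T. Stack=[T * ( E] ptr=8 lookahead=) remaining=[) $]
Step 19: shift ). Stack=[T * ( E )] ptr=9 lookahead=$ remaining=[$]
Step 20: reduce F->( E ). Stack=[T * F] ptr=9 lookahead=$ remaining=[$]
Step 21: reduce T->T * F. Stack=[T] ptr=9 lookahead=$ remaining=[$]
Step 22: reduce E->T. Stack=[E] ptr=9 lookahead=$ remaining=[$]
Step 23: accept. Stack=[E] ptr=9 lookahead=$ remaining=[$]

Answer: 23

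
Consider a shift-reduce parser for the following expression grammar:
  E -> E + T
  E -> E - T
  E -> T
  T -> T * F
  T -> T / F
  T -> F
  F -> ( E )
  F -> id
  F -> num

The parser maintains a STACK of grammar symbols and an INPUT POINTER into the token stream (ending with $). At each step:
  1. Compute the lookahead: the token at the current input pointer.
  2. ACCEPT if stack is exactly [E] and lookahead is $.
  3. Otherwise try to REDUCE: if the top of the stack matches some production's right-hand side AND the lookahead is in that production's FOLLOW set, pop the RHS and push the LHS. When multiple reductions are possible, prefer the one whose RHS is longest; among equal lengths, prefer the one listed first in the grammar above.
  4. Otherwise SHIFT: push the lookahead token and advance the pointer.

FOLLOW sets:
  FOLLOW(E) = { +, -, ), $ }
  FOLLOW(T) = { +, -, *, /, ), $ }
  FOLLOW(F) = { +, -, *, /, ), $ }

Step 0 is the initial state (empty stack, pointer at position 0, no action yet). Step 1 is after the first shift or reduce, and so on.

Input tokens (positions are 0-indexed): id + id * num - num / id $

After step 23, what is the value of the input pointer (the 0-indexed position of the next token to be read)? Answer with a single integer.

Step 1: shift id. Stack=[id] ptr=1 lookahead=+ remaining=[+ id * num - num / id $]
Step 2: reduce F->id. Stack=[F] ptr=1 lookahead=+ remaining=[+ id * num - num / id $]
Step 3: reduce T->F. Stack=[T] ptr=1 lookahead=+ remaining=[+ id * num - num / id $]
Step 4: reduce E->T. Stack=[E] ptr=1 lookahead=+ remaining=[+ id * num - num / id $]
Step 5: shift +. Stack=[E +] ptr=2 lookahead=id remaining=[id * num - num / id $]
Step 6: shift id. Stack=[E + id] ptr=3 lookahead=* remaining=[* num - num / id $]
Step 7: reduce F->id. Stack=[E + F] ptr=3 lookahead=* remaining=[* num - num / id $]
Step 8: reduce T->F. Stack=[E + T] ptr=3 lookahead=* remaining=[* num - num / id $]
Step 9: shift *. Stack=[E + T *] ptr=4 lookahead=num remaining=[num - num / id $]
Step 10: shift num. Stack=[E + T * num] ptr=5 lookahead=- remaining=[- num / id $]
Step 11: reduce F->num. Stack=[E + T * F] ptr=5 lookahead=- remaining=[- num / id $]
Step 12: reduce T->T * F. Stack=[E + T] ptr=5 lookahead=- remaining=[- num / id $]
Step 13: reduce E->E + T. Stack=[E] ptr=5 lookahead=- remaining=[- num / id $]
Step 14: shift -. Stack=[E -] ptr=6 lookahead=num remaining=[num / id $]
Step 15: shift num. Stack=[E - num] ptr=7 lookahead=/ remaining=[/ id $]
Step 16: reduce F->num. Stack=[E - F] ptr=7 lookahead=/ remaining=[/ id $]
Step 17: reduce T->F. Stack=[E - T] ptr=7 lookahead=/ remaining=[/ id $]
Step 18: shift /. Stack=[E - T /] ptr=8 lookahead=id remaining=[id $]
Step 19: shift id. Stack=[E - T / id] ptr=9 lookahead=$ remaining=[$]
Step 20: reduce F->id. Stack=[E - T / F] ptr=9 lookahead=$ remaining=[$]
Step 21: reduce T->T / F. Stack=[E - T] ptr=9 lookahead=$ remaining=[$]
Step 22: reduce E->E - T. Stack=[E] ptr=9 lookahead=$ remaining=[$]
Step 23: accept. Stack=[E] ptr=9 lookahead=$ remaining=[$]

Answer: 9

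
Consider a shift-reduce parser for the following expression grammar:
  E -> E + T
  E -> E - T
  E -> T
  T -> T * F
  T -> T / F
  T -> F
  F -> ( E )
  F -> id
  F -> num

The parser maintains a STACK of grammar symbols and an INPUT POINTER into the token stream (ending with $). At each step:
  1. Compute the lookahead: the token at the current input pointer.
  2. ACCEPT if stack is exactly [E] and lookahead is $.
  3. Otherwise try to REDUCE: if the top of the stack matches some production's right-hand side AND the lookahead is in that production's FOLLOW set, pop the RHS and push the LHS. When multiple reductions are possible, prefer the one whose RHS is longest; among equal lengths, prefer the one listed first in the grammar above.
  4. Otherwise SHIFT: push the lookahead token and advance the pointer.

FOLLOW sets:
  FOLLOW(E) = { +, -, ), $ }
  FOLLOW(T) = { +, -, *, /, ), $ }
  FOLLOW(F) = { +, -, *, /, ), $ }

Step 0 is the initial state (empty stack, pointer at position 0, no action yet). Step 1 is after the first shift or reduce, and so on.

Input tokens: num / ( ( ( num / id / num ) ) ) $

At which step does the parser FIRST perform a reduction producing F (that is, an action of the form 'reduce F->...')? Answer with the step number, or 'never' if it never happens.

Answer: 2

Derivation:
Step 1: shift num. Stack=[num] ptr=1 lookahead=/ remaining=[/ ( ( ( num / id / num ) ) ) $]
Step 2: reduce F->num. Stack=[F] ptr=1 lookahead=/ remaining=[/ ( ( ( num / id / num ) ) ) $]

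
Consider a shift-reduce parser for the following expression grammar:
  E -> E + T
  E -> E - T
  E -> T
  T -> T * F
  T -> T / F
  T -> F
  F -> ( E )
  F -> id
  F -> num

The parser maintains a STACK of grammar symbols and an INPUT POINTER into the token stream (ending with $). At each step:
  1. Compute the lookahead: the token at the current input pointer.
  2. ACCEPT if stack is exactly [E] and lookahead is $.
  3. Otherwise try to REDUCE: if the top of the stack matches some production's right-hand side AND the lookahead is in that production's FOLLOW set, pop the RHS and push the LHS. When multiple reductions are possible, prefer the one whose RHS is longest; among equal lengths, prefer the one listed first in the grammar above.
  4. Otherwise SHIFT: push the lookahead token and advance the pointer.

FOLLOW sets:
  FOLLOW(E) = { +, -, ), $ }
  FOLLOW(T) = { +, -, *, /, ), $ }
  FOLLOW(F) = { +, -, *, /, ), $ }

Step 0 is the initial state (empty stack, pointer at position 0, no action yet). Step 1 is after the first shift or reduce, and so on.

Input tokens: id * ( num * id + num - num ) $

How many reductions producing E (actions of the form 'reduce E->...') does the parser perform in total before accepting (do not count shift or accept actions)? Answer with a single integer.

Step 1: shift id. Stack=[id] ptr=1 lookahead=* remaining=[* ( num * id + num - num ) $]
Step 2: reduce F->id. Stack=[F] ptr=1 lookahead=* remaining=[* ( num * id + num - num ) $]
Step 3: reduce T->F. Stack=[T] ptr=1 lookahead=* remaining=[* ( num * id + num - num ) $]
Step 4: shift *. Stack=[T *] ptr=2 lookahead=( remaining=[( num * id + num - num ) $]
Step 5: shift (. Stack=[T * (] ptr=3 lookahead=num remaining=[num * id + num - num ) $]
Step 6: shift num. Stack=[T * ( num] ptr=4 lookahead=* remaining=[* id + num - num ) $]
Step 7: reduce F->num. Stack=[T * ( F] ptr=4 lookahead=* remaining=[* id + num - num ) $]
Step 8: reduce T->F. Stack=[T * ( T] ptr=4 lookahead=* remaining=[* id + num - num ) $]
Step 9: shift *. Stack=[T * ( T *] ptr=5 lookahead=id remaining=[id + num - num ) $]
Step 10: shift id. Stack=[T * ( T * id] ptr=6 lookahead=+ remaining=[+ num - num ) $]
Step 11: reduce F->id. Stack=[T * ( T * F] ptr=6 lookahead=+ remaining=[+ num - num ) $]
Step 12: reduce T->T * F. Stack=[T * ( T] ptr=6 lookahead=+ remaining=[+ num - num ) $]
Step 13: reduce E->T. Stack=[T * ( E] ptr=6 lookahead=+ remaining=[+ num - num ) $]
Step 14: shift +. Stack=[T * ( E +] ptr=7 lookahead=num remaining=[num - num ) $]
Step 15: shift num. Stack=[T * ( E + num] ptr=8 lookahead=- remaining=[- num ) $]
Step 16: reduce F->num. Stack=[T * ( E + F] ptr=8 lookahead=- remaining=[- num ) $]
Step 17: reduce T->F. Stack=[T * ( E + T] ptr=8 lookahead=- remaining=[- num ) $]
Step 18: reduce E->E + T. Stack=[T * ( E] ptr=8 lookahead=- remaining=[- num ) $]
Step 19: shift -. Stack=[T * ( E -] ptr=9 lookahead=num remaining=[num ) $]
Step 20: shift num. Stack=[T * ( E - num] ptr=10 lookahead=) remaining=[) $]
Step 21: reduce F->num. Stack=[T * ( E - F] ptr=10 lookahead=) remaining=[) $]
Step 22: reduce T->F. Stack=[T * ( E - T] ptr=10 lookahead=) remaining=[) $]
Step 23: reduce E->E - T. Stack=[T * ( E] ptr=10 lookahead=) remaining=[) $]
Step 24: shift ). Stack=[T * ( E )] ptr=11 lookahead=$ remaining=[$]
Step 25: reduce F->( E ). Stack=[T * F] ptr=11 lookahead=$ remaining=[$]
Step 26: reduce T->T * F. Stack=[T] ptr=11 lookahead=$ remaining=[$]
Step 27: reduce E->T. Stack=[E] ptr=11 lookahead=$ remaining=[$]
Step 28: accept. Stack=[E] ptr=11 lookahead=$ remaining=[$]

Answer: 4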